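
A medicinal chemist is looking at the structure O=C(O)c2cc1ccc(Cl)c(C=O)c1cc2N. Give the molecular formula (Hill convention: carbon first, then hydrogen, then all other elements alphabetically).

C12H8ClNO3

Walk through each heavy atom and fill implicit hydrogens from standard valence (C 4, N 3, O 2, S 2, halogen 1); for lowercase aromatic atoms, an aromatic c carries 1 H when it has two neighbours and 0 H with three, and aromatic n carries 0 H:
  atom 1: O, bond orders sum to 2 (valence 2) → 0 H
  atom 2: C, bond orders sum to 4 (valence 4) → 0 H
  atom 3: O, bond orders sum to 1 (valence 2) → 1 H
  atom 4: aromatic c, 3 neighbours → 0 H
  atom 5: aromatic c, 2 neighbours → 1 H
  atom 6: aromatic c, 3 neighbours → 0 H
  atom 7: aromatic c, 2 neighbours → 1 H
  atom 8: aromatic c, 2 neighbours → 1 H
  atom 9: aromatic c, 3 neighbours → 0 H
  atom 10: Cl (halogen, monovalent) → 0 H
  atom 11: aromatic c, 3 neighbours → 0 H
  atom 12: C, bond orders sum to 3 (valence 4) → 1 H
  atom 13: O, bond orders sum to 2 (valence 2) → 0 H
  atom 14: aromatic c, 3 neighbours → 0 H
  atom 15: aromatic c, 2 neighbours → 1 H
  atom 16: aromatic c, 3 neighbours → 0 H
  atom 17: N, bond orders sum to 1 (valence 3) → 2 H
Totals → C:12, H:8, Cl:1, N:1, O:3.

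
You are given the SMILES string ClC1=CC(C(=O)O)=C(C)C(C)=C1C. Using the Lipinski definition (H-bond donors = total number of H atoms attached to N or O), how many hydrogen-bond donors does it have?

1

Donors: find every N or O and count the H atoms it carries.
  atom 6 (O): bond orders sum to 2 → 0 H
  atom 7 (O): bond orders sum to 1 → 1 H
Lipinski HBD = 1.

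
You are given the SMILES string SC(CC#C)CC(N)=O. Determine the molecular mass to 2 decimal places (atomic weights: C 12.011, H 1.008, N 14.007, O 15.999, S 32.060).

First, the molecular formula is C6H9NOS (counting implicit H from valence).
  C: 6 × 12.011 = 72.066
  H: 9 × 1.008 = 9.072
  N: 1 × 14.007 = 14.007
  O: 1 × 15.999 = 15.999
  S: 1 × 32.060 = 32.060
Sum: 6×12.011 + 9×1.008 + 1×14.007 + 1×15.999 + 1×32.060 = 143.204 → 143.20 g/mol.

143.20 g/mol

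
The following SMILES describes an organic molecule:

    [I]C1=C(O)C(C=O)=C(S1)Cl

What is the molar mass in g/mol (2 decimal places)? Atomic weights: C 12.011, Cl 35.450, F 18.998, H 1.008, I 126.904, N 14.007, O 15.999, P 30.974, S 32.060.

288.48 g/mol

First, the molecular formula is C5H2ClIO2S (counting implicit H from valence).
  C: 5 × 12.011 = 60.055
  Cl: 1 × 35.450 = 35.450
  H: 2 × 1.008 = 2.016
  I: 1 × 126.904 = 126.904
  O: 2 × 15.999 = 31.998
  S: 1 × 32.060 = 32.060
Sum: 5×12.011 + 1×35.450 + 2×1.008 + 1×126.904 + 2×15.999 + 1×32.060 = 288.483 → 288.48 g/mol.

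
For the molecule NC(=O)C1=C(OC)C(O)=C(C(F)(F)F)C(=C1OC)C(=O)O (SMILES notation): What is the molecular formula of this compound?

C11H10F3NO6

Walk through each heavy atom and fill implicit hydrogens from standard valence (C 4, N 3, O 2, S 2, halogen 1):
  atom 1: N, bond orders sum to 1 (valence 3) → 2 H
  atom 2: C, bond orders sum to 4 (valence 4) → 0 H
  atom 3: O, bond orders sum to 2 (valence 2) → 0 H
  atom 4: C, bond orders sum to 4 (valence 4) → 0 H
  atom 5: C, bond orders sum to 4 (valence 4) → 0 H
  atom 6: O, bond orders sum to 2 (valence 2) → 0 H
  atom 7: C, bond orders sum to 1 (valence 4) → 3 H
  atom 8: C, bond orders sum to 4 (valence 4) → 0 H
  atom 9: O, bond orders sum to 1 (valence 2) → 1 H
  atom 10: C, bond orders sum to 4 (valence 4) → 0 H
  atom 11: C, bond orders sum to 4 (valence 4) → 0 H
  atom 12: F (halogen, monovalent) → 0 H
  atom 13: F (halogen, monovalent) → 0 H
  atom 14: F (halogen, monovalent) → 0 H
  atom 15: C, bond orders sum to 4 (valence 4) → 0 H
  atom 16: C, bond orders sum to 4 (valence 4) → 0 H
  atom 17: O, bond orders sum to 2 (valence 2) → 0 H
  atom 18: C, bond orders sum to 1 (valence 4) → 3 H
  atom 19: C, bond orders sum to 4 (valence 4) → 0 H
  atom 20: O, bond orders sum to 2 (valence 2) → 0 H
  atom 21: O, bond orders sum to 1 (valence 2) → 1 H
Totals → C:11, H:10, F:3, N:1, O:6.
In Hill order: C11H10F3NO6.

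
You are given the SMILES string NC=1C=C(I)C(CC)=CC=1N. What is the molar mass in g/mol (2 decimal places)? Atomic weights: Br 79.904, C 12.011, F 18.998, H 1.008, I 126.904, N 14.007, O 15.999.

First, the molecular formula is C8H11IN2 (counting implicit H from valence).
  C: 8 × 12.011 = 96.088
  H: 11 × 1.008 = 11.088
  I: 1 × 126.904 = 126.904
  N: 2 × 14.007 = 28.014
Sum: 8×12.011 + 11×1.008 + 1×126.904 + 2×14.007 = 262.094 → 262.09 g/mol.

262.09 g/mol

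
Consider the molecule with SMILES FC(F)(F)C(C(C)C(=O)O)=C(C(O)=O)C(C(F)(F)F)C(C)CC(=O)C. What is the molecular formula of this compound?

Walk through each heavy atom and fill implicit hydrogens from standard valence (C 4, N 3, O 2, S 2, halogen 1):
  atom 1: F (halogen, monovalent) → 0 H
  atom 2: C, bond orders sum to 4 (valence 4) → 0 H
  atom 3: F (halogen, monovalent) → 0 H
  atom 4: F (halogen, monovalent) → 0 H
  atom 5: C, bond orders sum to 4 (valence 4) → 0 H
  atom 6: C, bond orders sum to 3 (valence 4) → 1 H
  atom 7: C, bond orders sum to 1 (valence 4) → 3 H
  atom 8: C, bond orders sum to 4 (valence 4) → 0 H
  atom 9: O, bond orders sum to 2 (valence 2) → 0 H
  atom 10: O, bond orders sum to 1 (valence 2) → 1 H
  atom 11: C, bond orders sum to 4 (valence 4) → 0 H
  atom 12: C, bond orders sum to 4 (valence 4) → 0 H
  atom 13: O, bond orders sum to 1 (valence 2) → 1 H
  atom 14: O, bond orders sum to 2 (valence 2) → 0 H
  atom 15: C, bond orders sum to 3 (valence 4) → 1 H
  atom 16: C, bond orders sum to 4 (valence 4) → 0 H
  atom 17: F (halogen, monovalent) → 0 H
  atom 18: F (halogen, monovalent) → 0 H
  atom 19: F (halogen, monovalent) → 0 H
  atom 20: C, bond orders sum to 3 (valence 4) → 1 H
  atom 21: C, bond orders sum to 1 (valence 4) → 3 H
  atom 22: C, bond orders sum to 2 (valence 4) → 2 H
  atom 23: C, bond orders sum to 4 (valence 4) → 0 H
  atom 24: O, bond orders sum to 2 (valence 2) → 0 H
  atom 25: C, bond orders sum to 1 (valence 4) → 3 H
Totals → C:14, H:16, F:6, O:5.
In Hill order: C14H16F6O5.

C14H16F6O5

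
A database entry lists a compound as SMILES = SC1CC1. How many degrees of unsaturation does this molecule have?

1

Molecular formula: C3H6S.
DoU = (2C + 2 + N − H − X) / 2, where X is the halogen count and O/S are ignored.
    = (2·3 + 2 + 0 − 6 − 0) / 2 = 2 / 2 = 1.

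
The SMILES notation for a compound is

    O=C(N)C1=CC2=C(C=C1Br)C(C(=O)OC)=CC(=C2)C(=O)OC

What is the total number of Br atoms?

1

Scan the SMILES for Br atoms (remember two-letter symbols like Cl and Br are single atoms).
Bromine count: 1.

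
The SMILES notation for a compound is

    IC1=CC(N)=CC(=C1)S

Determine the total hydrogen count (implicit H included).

6

Walk through each heavy atom and fill implicit hydrogens from standard valence (C 4, N 3, O 2, S 2, halogen 1):
  atom 1: I (halogen, monovalent) → 0 H
  atom 2: C, bond orders sum to 4 (valence 4) → 0 H
  atom 3: C, bond orders sum to 3 (valence 4) → 1 H
  atom 4: C, bond orders sum to 4 (valence 4) → 0 H
  atom 5: N, bond orders sum to 1 (valence 3) → 2 H
  atom 6: C, bond orders sum to 3 (valence 4) → 1 H
  atom 7: C, bond orders sum to 4 (valence 4) → 0 H
  atom 8: C, bond orders sum to 3 (valence 4) → 1 H
  atom 9: S, bond orders sum to 1 (valence 2) → 1 H
Total hydrogens: 6.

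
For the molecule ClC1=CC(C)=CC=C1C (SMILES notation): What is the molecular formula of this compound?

C8H9Cl

Walk through each heavy atom and fill implicit hydrogens from standard valence (C 4, N 3, O 2, S 2, halogen 1):
  atom 1: Cl (halogen, monovalent) → 0 H
  atom 2: C, bond orders sum to 4 (valence 4) → 0 H
  atom 3: C, bond orders sum to 3 (valence 4) → 1 H
  atom 4: C, bond orders sum to 4 (valence 4) → 0 H
  atom 5: C, bond orders sum to 1 (valence 4) → 3 H
  atom 6: C, bond orders sum to 3 (valence 4) → 1 H
  atom 7: C, bond orders sum to 3 (valence 4) → 1 H
  atom 8: C, bond orders sum to 4 (valence 4) → 0 H
  atom 9: C, bond orders sum to 1 (valence 4) → 3 H
Totals → C:8, H:9, Cl:1.
In Hill order: C8H9Cl.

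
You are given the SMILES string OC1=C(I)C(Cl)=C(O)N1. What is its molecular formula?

C4H3ClINO2

Walk through each heavy atom and fill implicit hydrogens from standard valence (C 4, N 3, O 2, S 2, halogen 1):
  atom 1: O, bond orders sum to 1 (valence 2) → 1 H
  atom 2: C, bond orders sum to 4 (valence 4) → 0 H
  atom 3: C, bond orders sum to 4 (valence 4) → 0 H
  atom 4: I (halogen, monovalent) → 0 H
  atom 5: C, bond orders sum to 4 (valence 4) → 0 H
  atom 6: Cl (halogen, monovalent) → 0 H
  atom 7: C, bond orders sum to 4 (valence 4) → 0 H
  atom 8: O, bond orders sum to 1 (valence 2) → 1 H
  atom 9: N, bond orders sum to 2 (valence 3) → 1 H
Totals → C:4, H:3, Cl:1, I:1, N:1, O:2.
In Hill order: C4H3ClINO2.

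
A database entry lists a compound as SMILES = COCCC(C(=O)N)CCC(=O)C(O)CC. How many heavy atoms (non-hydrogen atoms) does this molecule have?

Every atom symbol written in the SMILES (organic subset) is one heavy atom; implicit H are not written.
Heavy atoms by element → C:11, N:1, O:4.
Total: 16.

16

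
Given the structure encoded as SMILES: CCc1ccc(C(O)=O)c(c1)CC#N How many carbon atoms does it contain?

11

Count every carbon token in the SMILES (each C, including those in ring-closure positions and inside branches).
Carbon count: 11.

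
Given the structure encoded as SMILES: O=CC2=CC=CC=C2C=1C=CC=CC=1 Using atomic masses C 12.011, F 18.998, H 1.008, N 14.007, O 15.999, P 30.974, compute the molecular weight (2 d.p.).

First, the molecular formula is C13H10O (counting implicit H from valence).
  C: 13 × 12.011 = 156.143
  H: 10 × 1.008 = 10.080
  O: 1 × 15.999 = 15.999
Sum: 13×12.011 + 10×1.008 + 1×15.999 = 182.222 → 182.22 g/mol.

182.22 g/mol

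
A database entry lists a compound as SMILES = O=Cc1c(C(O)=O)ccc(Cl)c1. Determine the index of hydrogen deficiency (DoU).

Molecular formula: C8H5ClO3.
DoU = (2C + 2 + N − H − X) / 2, where X is the halogen count and O/S are ignored.
    = (2·8 + 2 + 0 − 5 − 1) / 2 = 12 / 2 = 6.

6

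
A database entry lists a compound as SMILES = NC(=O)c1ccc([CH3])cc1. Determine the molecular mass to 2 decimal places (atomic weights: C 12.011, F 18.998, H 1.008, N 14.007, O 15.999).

135.17 g/mol

First, the molecular formula is C8H9NO (counting implicit H from valence).
  C: 8 × 12.011 = 96.088
  H: 9 × 1.008 = 9.072
  N: 1 × 14.007 = 14.007
  O: 1 × 15.999 = 15.999
Sum: 8×12.011 + 9×1.008 + 1×14.007 + 1×15.999 = 135.166 → 135.17 g/mol.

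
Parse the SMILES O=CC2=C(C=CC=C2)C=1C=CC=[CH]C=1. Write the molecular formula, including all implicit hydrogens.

Walk through each heavy atom and fill implicit hydrogens from standard valence (C 4, N 3, O 2, S 2, halogen 1):
  atom 1: O, bond orders sum to 2 (valence 2) → 0 H
  atom 2: C, bond orders sum to 3 (valence 4) → 1 H
  atom 3: C, bond orders sum to 4 (valence 4) → 0 H
  atom 4: C, bond orders sum to 4 (valence 4) → 0 H
  atom 5: C, bond orders sum to 3 (valence 4) → 1 H
  atom 6: C, bond orders sum to 3 (valence 4) → 1 H
  atom 7: C, bond orders sum to 3 (valence 4) → 1 H
  atom 8: C, bond orders sum to 3 (valence 4) → 1 H
  atom 9: C, bond orders sum to 4 (valence 4) → 0 H
  atom 10: C, bond orders sum to 3 (valence 4) → 1 H
  atom 11: C, bond orders sum to 3 (valence 4) → 1 H
  atom 12: C, bond orders sum to 3 (valence 4) → 1 H
  atom 13: C with explicit H count 1
  atom 14: C, bond orders sum to 3 (valence 4) → 1 H
Totals → C:13, H:10, O:1.
In Hill order: C13H10O.

C13H10O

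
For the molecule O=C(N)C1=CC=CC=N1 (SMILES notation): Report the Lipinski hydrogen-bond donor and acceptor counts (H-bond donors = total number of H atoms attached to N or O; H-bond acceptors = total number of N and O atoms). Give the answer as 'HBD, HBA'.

2, 3

Donors: find every N or O and count the H atoms it carries.
  atom 1 (O): bond orders sum to 2 → 0 H
  atom 3 (N): bond orders sum to 1 → 2 H
  atom 9 (N): bond orders sum to 3 → 0 H
Lipinski HBD = 2.
Acceptors: N atoms = 2, O atoms = 1 → HBA = 3.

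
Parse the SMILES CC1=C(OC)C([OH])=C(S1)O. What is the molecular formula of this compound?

Walk through each heavy atom and fill implicit hydrogens from standard valence (C 4, N 3, O 2, S 2, halogen 1):
  atom 1: C, bond orders sum to 1 (valence 4) → 3 H
  atom 2: C, bond orders sum to 4 (valence 4) → 0 H
  atom 3: C, bond orders sum to 4 (valence 4) → 0 H
  atom 4: O, bond orders sum to 2 (valence 2) → 0 H
  atom 5: C, bond orders sum to 1 (valence 4) → 3 H
  atom 6: C, bond orders sum to 4 (valence 4) → 0 H
  atom 7: O with explicit H count 1
  atom 8: C, bond orders sum to 4 (valence 4) → 0 H
  atom 9: S, bond orders sum to 2 (valence 2) → 0 H
  atom 10: O, bond orders sum to 1 (valence 2) → 1 H
Totals → C:6, H:8, O:3, S:1.

C6H8O3S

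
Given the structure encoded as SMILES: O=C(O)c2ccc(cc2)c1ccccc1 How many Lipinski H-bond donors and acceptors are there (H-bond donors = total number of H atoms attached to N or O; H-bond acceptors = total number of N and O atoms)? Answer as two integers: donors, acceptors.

Donors: find every N or O and count the H atoms it carries.
  atom 1 (O): bond orders sum to 2 → 0 H
  atom 3 (O): bond orders sum to 1 → 1 H
Lipinski HBD = 1.
Acceptors: N atoms = 0, O atoms = 2 → HBA = 2.

1, 2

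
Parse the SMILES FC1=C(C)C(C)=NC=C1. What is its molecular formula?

C7H8FN

Walk through each heavy atom and fill implicit hydrogens from standard valence (C 4, N 3, O 2, S 2, halogen 1):
  atom 1: F (halogen, monovalent) → 0 H
  atom 2: C, bond orders sum to 4 (valence 4) → 0 H
  atom 3: C, bond orders sum to 4 (valence 4) → 0 H
  atom 4: C, bond orders sum to 1 (valence 4) → 3 H
  atom 5: C, bond orders sum to 4 (valence 4) → 0 H
  atom 6: C, bond orders sum to 1 (valence 4) → 3 H
  atom 7: N, bond orders sum to 3 (valence 3) → 0 H
  atom 8: C, bond orders sum to 3 (valence 4) → 1 H
  atom 9: C, bond orders sum to 3 (valence 4) → 1 H
Totals → C:7, H:8, F:1, N:1.
In Hill order: C7H8FN.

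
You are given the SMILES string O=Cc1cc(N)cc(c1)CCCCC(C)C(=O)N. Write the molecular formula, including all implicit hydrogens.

C14H20N2O2

Walk through each heavy atom and fill implicit hydrogens from standard valence (C 4, N 3, O 2, S 2, halogen 1); for lowercase aromatic atoms, an aromatic c carries 1 H when it has two neighbours and 0 H with three, and aromatic n carries 0 H:
  atom 1: O, bond orders sum to 2 (valence 2) → 0 H
  atom 2: C, bond orders sum to 3 (valence 4) → 1 H
  atom 3: aromatic c, 3 neighbours → 0 H
  atom 4: aromatic c, 2 neighbours → 1 H
  atom 5: aromatic c, 3 neighbours → 0 H
  atom 6: N, bond orders sum to 1 (valence 3) → 2 H
  atom 7: aromatic c, 2 neighbours → 1 H
  atom 8: aromatic c, 3 neighbours → 0 H
  atom 9: aromatic c, 2 neighbours → 1 H
  atom 10: C, bond orders sum to 2 (valence 4) → 2 H
  atom 11: C, bond orders sum to 2 (valence 4) → 2 H
  atom 12: C, bond orders sum to 2 (valence 4) → 2 H
  atom 13: C, bond orders sum to 2 (valence 4) → 2 H
  atom 14: C, bond orders sum to 3 (valence 4) → 1 H
  atom 15: C, bond orders sum to 1 (valence 4) → 3 H
  atom 16: C, bond orders sum to 4 (valence 4) → 0 H
  atom 17: O, bond orders sum to 2 (valence 2) → 0 H
  atom 18: N, bond orders sum to 1 (valence 3) → 2 H
Totals → C:14, H:20, N:2, O:2.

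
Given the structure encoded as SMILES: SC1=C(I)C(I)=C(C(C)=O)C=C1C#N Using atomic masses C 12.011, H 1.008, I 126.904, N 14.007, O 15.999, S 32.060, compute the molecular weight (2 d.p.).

429.01 g/mol

First, the molecular formula is C9H5I2NOS (counting implicit H from valence).
  C: 9 × 12.011 = 108.099
  H: 5 × 1.008 = 5.040
  I: 2 × 126.904 = 253.808
  N: 1 × 14.007 = 14.007
  O: 1 × 15.999 = 15.999
  S: 1 × 32.060 = 32.060
Sum: 9×12.011 + 5×1.008 + 2×126.904 + 1×14.007 + 1×15.999 + 1×32.060 = 429.013 → 429.01 g/mol.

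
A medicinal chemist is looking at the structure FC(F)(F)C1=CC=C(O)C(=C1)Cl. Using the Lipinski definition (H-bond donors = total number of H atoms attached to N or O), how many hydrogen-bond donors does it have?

Donors: find every N or O and count the H atoms it carries.
  atom 9 (O): bond orders sum to 1 → 1 H
Lipinski HBD = 1.

1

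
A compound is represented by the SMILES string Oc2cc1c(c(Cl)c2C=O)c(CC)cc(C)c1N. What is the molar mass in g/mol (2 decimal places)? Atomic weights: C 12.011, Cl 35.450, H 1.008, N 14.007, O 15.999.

263.72 g/mol

First, the molecular formula is C14H14ClNO2 (counting implicit H from valence).
  C: 14 × 12.011 = 168.154
  Cl: 1 × 35.450 = 35.450
  H: 14 × 1.008 = 14.112
  N: 1 × 14.007 = 14.007
  O: 2 × 15.999 = 31.998
Sum: 14×12.011 + 1×35.450 + 14×1.008 + 1×14.007 + 2×15.999 = 263.721 → 263.72 g/mol.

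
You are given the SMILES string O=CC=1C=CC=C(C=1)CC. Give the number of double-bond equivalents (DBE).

Degree of unsaturation = (number of rings) + (number of π bonds).
Ring closures in the SMILES: 1.
π bonds: 4 double bonds (each 1 DoU) → 4 DoU from unsaturation.
Total DoU = 1 + 4 = 5.

5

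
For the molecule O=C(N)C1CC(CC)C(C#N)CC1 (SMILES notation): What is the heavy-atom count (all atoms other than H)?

13

Every atom symbol written in the SMILES (organic subset) is one heavy atom; implicit H are not written.
Heavy atoms by element → C:10, N:2, O:1.
Total: 13.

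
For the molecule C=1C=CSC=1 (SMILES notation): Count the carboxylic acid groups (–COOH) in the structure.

0

Scan the SMILES for the carboxylic acid motif — none present.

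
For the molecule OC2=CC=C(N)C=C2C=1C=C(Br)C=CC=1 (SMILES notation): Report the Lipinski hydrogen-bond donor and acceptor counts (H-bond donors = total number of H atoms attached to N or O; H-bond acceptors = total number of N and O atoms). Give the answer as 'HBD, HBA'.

3, 2

Donors: find every N or O and count the H atoms it carries.
  atom 1 (O): bond orders sum to 1 → 1 H
  atom 6 (N): bond orders sum to 1 → 2 H
Lipinski HBD = 3.
Acceptors: N atoms = 1, O atoms = 1 → HBA = 2.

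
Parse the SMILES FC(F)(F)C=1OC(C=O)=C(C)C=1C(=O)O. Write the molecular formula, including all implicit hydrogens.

C8H5F3O4

Walk through each heavy atom and fill implicit hydrogens from standard valence (C 4, N 3, O 2, S 2, halogen 1):
  atom 1: F (halogen, monovalent) → 0 H
  atom 2: C, bond orders sum to 4 (valence 4) → 0 H
  atom 3: F (halogen, monovalent) → 0 H
  atom 4: F (halogen, monovalent) → 0 H
  atom 5: C, bond orders sum to 4 (valence 4) → 0 H
  atom 6: O, bond orders sum to 2 (valence 2) → 0 H
  atom 7: C, bond orders sum to 4 (valence 4) → 0 H
  atom 8: C, bond orders sum to 3 (valence 4) → 1 H
  atom 9: O, bond orders sum to 2 (valence 2) → 0 H
  atom 10: C, bond orders sum to 4 (valence 4) → 0 H
  atom 11: C, bond orders sum to 1 (valence 4) → 3 H
  atom 12: C, bond orders sum to 4 (valence 4) → 0 H
  atom 13: C, bond orders sum to 4 (valence 4) → 0 H
  atom 14: O, bond orders sum to 2 (valence 2) → 0 H
  atom 15: O, bond orders sum to 1 (valence 2) → 1 H
Totals → C:8, H:5, F:3, O:4.
In Hill order: C8H5F3O4.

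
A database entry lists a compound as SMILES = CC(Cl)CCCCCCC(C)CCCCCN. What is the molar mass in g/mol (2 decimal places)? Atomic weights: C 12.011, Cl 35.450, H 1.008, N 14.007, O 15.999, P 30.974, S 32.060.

261.88 g/mol

First, the molecular formula is C15H32ClN (counting implicit H from valence).
  C: 15 × 12.011 = 180.165
  Cl: 1 × 35.450 = 35.450
  H: 32 × 1.008 = 32.256
  N: 1 × 14.007 = 14.007
Sum: 15×12.011 + 1×35.450 + 32×1.008 + 1×14.007 = 261.878 → 261.88 g/mol.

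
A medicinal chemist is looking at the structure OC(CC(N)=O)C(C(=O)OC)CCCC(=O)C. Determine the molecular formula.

C11H19NO5

Walk through each heavy atom and fill implicit hydrogens from standard valence (C 4, N 3, O 2, S 2, halogen 1):
  atom 1: O, bond orders sum to 1 (valence 2) → 1 H
  atom 2: C, bond orders sum to 3 (valence 4) → 1 H
  atom 3: C, bond orders sum to 2 (valence 4) → 2 H
  atom 4: C, bond orders sum to 4 (valence 4) → 0 H
  atom 5: N, bond orders sum to 1 (valence 3) → 2 H
  atom 6: O, bond orders sum to 2 (valence 2) → 0 H
  atom 7: C, bond orders sum to 3 (valence 4) → 1 H
  atom 8: C, bond orders sum to 4 (valence 4) → 0 H
  atom 9: O, bond orders sum to 2 (valence 2) → 0 H
  atom 10: O, bond orders sum to 2 (valence 2) → 0 H
  atom 11: C, bond orders sum to 1 (valence 4) → 3 H
  atom 12: C, bond orders sum to 2 (valence 4) → 2 H
  atom 13: C, bond orders sum to 2 (valence 4) → 2 H
  atom 14: C, bond orders sum to 2 (valence 4) → 2 H
  atom 15: C, bond orders sum to 4 (valence 4) → 0 H
  atom 16: O, bond orders sum to 2 (valence 2) → 0 H
  atom 17: C, bond orders sum to 1 (valence 4) → 3 H
Totals → C:11, H:19, N:1, O:5.
In Hill order: C11H19NO5.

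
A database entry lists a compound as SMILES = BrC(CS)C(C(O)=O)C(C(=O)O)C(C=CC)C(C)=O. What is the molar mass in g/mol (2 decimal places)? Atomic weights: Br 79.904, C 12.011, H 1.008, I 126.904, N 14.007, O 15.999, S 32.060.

First, the molecular formula is C12H17BrO5S (counting implicit H from valence).
  Br: 1 × 79.904 = 79.904
  C: 12 × 12.011 = 144.132
  H: 17 × 1.008 = 17.136
  O: 5 × 15.999 = 79.995
  S: 1 × 32.060 = 32.060
Sum: 1×79.904 + 12×12.011 + 17×1.008 + 5×15.999 + 1×32.060 = 353.227 → 353.23 g/mol.

353.23 g/mol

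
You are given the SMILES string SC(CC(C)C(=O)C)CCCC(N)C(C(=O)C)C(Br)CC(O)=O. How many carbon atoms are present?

Count every carbon token in the SMILES (each C, including those in ring-closure positions and inside branches).
Carbon count: 16.

16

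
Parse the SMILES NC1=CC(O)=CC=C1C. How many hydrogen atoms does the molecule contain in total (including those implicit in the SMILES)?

Walk through each heavy atom and fill implicit hydrogens from standard valence (C 4, N 3, O 2, S 2, halogen 1):
  atom 1: N, bond orders sum to 1 (valence 3) → 2 H
  atom 2: C, bond orders sum to 4 (valence 4) → 0 H
  atom 3: C, bond orders sum to 3 (valence 4) → 1 H
  atom 4: C, bond orders sum to 4 (valence 4) → 0 H
  atom 5: O, bond orders sum to 1 (valence 2) → 1 H
  atom 6: C, bond orders sum to 3 (valence 4) → 1 H
  atom 7: C, bond orders sum to 3 (valence 4) → 1 H
  atom 8: C, bond orders sum to 4 (valence 4) → 0 H
  atom 9: C, bond orders sum to 1 (valence 4) → 3 H
Total hydrogens: 9.

9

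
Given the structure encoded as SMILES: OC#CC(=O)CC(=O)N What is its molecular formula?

C5H5NO3

Walk through each heavy atom and fill implicit hydrogens from standard valence (C 4, N 3, O 2, S 2, halogen 1):
  atom 1: O, bond orders sum to 1 (valence 2) → 1 H
  atom 2: C, bond orders sum to 4 (valence 4) → 0 H
  atom 3: C, bond orders sum to 4 (valence 4) → 0 H
  atom 4: C, bond orders sum to 4 (valence 4) → 0 H
  atom 5: O, bond orders sum to 2 (valence 2) → 0 H
  atom 6: C, bond orders sum to 2 (valence 4) → 2 H
  atom 7: C, bond orders sum to 4 (valence 4) → 0 H
  atom 8: O, bond orders sum to 2 (valence 2) → 0 H
  atom 9: N, bond orders sum to 1 (valence 3) → 2 H
Totals → C:5, H:5, N:1, O:3.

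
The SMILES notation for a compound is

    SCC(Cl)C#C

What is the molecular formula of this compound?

Walk through each heavy atom and fill implicit hydrogens from standard valence (C 4, N 3, O 2, S 2, halogen 1):
  atom 1: S, bond orders sum to 1 (valence 2) → 1 H
  atom 2: C, bond orders sum to 2 (valence 4) → 2 H
  atom 3: C, bond orders sum to 3 (valence 4) → 1 H
  atom 4: Cl (halogen, monovalent) → 0 H
  atom 5: C, bond orders sum to 4 (valence 4) → 0 H
  atom 6: C, bond orders sum to 3 (valence 4) → 1 H
Totals → C:4, H:5, Cl:1, S:1.
In Hill order: C4H5ClS.

C4H5ClS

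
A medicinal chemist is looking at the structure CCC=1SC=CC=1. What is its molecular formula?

C6H8S

Walk through each heavy atom and fill implicit hydrogens from standard valence (C 4, N 3, O 2, S 2, halogen 1):
  atom 1: C, bond orders sum to 1 (valence 4) → 3 H
  atom 2: C, bond orders sum to 2 (valence 4) → 2 H
  atom 3: C, bond orders sum to 4 (valence 4) → 0 H
  atom 4: S, bond orders sum to 2 (valence 2) → 0 H
  atom 5: C, bond orders sum to 3 (valence 4) → 1 H
  atom 6: C, bond orders sum to 3 (valence 4) → 1 H
  atom 7: C, bond orders sum to 3 (valence 4) → 1 H
Totals → C:6, H:8, S:1.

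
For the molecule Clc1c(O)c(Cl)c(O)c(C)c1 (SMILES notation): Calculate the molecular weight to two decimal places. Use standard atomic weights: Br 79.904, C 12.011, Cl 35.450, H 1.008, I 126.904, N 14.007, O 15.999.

First, the molecular formula is C7H6Cl2O2 (counting implicit H from valence).
  C: 7 × 12.011 = 84.077
  Cl: 2 × 35.450 = 70.900
  H: 6 × 1.008 = 6.048
  O: 2 × 15.999 = 31.998
Sum: 7×12.011 + 2×35.450 + 6×1.008 + 2×15.999 = 193.023 → 193.02 g/mol.

193.02 g/mol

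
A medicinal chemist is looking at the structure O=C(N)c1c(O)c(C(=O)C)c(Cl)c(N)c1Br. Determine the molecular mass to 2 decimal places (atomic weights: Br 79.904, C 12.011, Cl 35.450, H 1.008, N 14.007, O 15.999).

First, the molecular formula is C9H8BrClN2O3 (counting implicit H from valence).
  Br: 1 × 79.904 = 79.904
  C: 9 × 12.011 = 108.099
  Cl: 1 × 35.450 = 35.450
  H: 8 × 1.008 = 8.064
  N: 2 × 14.007 = 28.014
  O: 3 × 15.999 = 47.997
Sum: 1×79.904 + 9×12.011 + 1×35.450 + 8×1.008 + 2×14.007 + 3×15.999 = 307.528 → 307.53 g/mol.

307.53 g/mol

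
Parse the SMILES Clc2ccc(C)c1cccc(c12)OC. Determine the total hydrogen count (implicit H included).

Walk through each heavy atom and fill implicit hydrogens from standard valence (C 4, N 3, O 2, S 2, halogen 1); for lowercase aromatic atoms, an aromatic c carries 1 H when it has two neighbours and 0 H with three, and aromatic n carries 0 H:
  atom 1: Cl (halogen, monovalent) → 0 H
  atom 2: aromatic c, 3 neighbours → 0 H
  atom 3: aromatic c, 2 neighbours → 1 H
  atom 4: aromatic c, 2 neighbours → 1 H
  atom 5: aromatic c, 3 neighbours → 0 H
  atom 6: C, bond orders sum to 1 (valence 4) → 3 H
  atom 7: aromatic c, 3 neighbours → 0 H
  atom 8: aromatic c, 2 neighbours → 1 H
  atom 9: aromatic c, 2 neighbours → 1 H
  atom 10: aromatic c, 2 neighbours → 1 H
  atom 11: aromatic c, 3 neighbours → 0 H
  atom 12: aromatic c, 3 neighbours → 0 H
  atom 13: O, bond orders sum to 2 (valence 2) → 0 H
  atom 14: C, bond orders sum to 1 (valence 4) → 3 H
Total hydrogens: 11.

11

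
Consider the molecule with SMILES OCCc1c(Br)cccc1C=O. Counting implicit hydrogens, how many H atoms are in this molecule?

9

Walk through each heavy atom and fill implicit hydrogens from standard valence (C 4, N 3, O 2, S 2, halogen 1); for lowercase aromatic atoms, an aromatic c carries 1 H when it has two neighbours and 0 H with three, and aromatic n carries 0 H:
  atom 1: O, bond orders sum to 1 (valence 2) → 1 H
  atom 2: C, bond orders sum to 2 (valence 4) → 2 H
  atom 3: C, bond orders sum to 2 (valence 4) → 2 H
  atom 4: aromatic c, 3 neighbours → 0 H
  atom 5: aromatic c, 3 neighbours → 0 H
  atom 6: Br (halogen, monovalent) → 0 H
  atom 7: aromatic c, 2 neighbours → 1 H
  atom 8: aromatic c, 2 neighbours → 1 H
  atom 9: aromatic c, 2 neighbours → 1 H
  atom 10: aromatic c, 3 neighbours → 0 H
  atom 11: C, bond orders sum to 3 (valence 4) → 1 H
  atom 12: O, bond orders sum to 2 (valence 2) → 0 H
Total hydrogens: 9.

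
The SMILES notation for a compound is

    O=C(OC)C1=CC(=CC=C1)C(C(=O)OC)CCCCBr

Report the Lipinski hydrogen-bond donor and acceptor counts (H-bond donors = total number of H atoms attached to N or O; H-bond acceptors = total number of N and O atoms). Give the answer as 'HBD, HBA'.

0, 4

Donors: find every N or O and count the H atoms it carries.
  atom 1 (O): bond orders sum to 2 → 0 H
  atom 3 (O): bond orders sum to 2 → 0 H
  atom 13 (O): bond orders sum to 2 → 0 H
  atom 14 (O): bond orders sum to 2 → 0 H
Lipinski HBD = 0.
Acceptors: N atoms = 0, O atoms = 4 → HBA = 4.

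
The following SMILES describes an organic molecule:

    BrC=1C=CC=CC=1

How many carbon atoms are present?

Count every carbon token in the SMILES (each C, including those in ring-closure positions and inside branches).
Carbon count: 6.

6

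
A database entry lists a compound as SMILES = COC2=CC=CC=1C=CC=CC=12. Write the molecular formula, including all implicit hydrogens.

C11H10O

Walk through each heavy atom and fill implicit hydrogens from standard valence (C 4, N 3, O 2, S 2, halogen 1):
  atom 1: C, bond orders sum to 1 (valence 4) → 3 H
  atom 2: O, bond orders sum to 2 (valence 2) → 0 H
  atom 3: C, bond orders sum to 4 (valence 4) → 0 H
  atom 4: C, bond orders sum to 3 (valence 4) → 1 H
  atom 5: C, bond orders sum to 3 (valence 4) → 1 H
  atom 6: C, bond orders sum to 3 (valence 4) → 1 H
  atom 7: C, bond orders sum to 4 (valence 4) → 0 H
  atom 8: C, bond orders sum to 3 (valence 4) → 1 H
  atom 9: C, bond orders sum to 3 (valence 4) → 1 H
  atom 10: C, bond orders sum to 3 (valence 4) → 1 H
  atom 11: C, bond orders sum to 3 (valence 4) → 1 H
  atom 12: C, bond orders sum to 4 (valence 4) → 0 H
Totals → C:11, H:10, O:1.
In Hill order: C11H10O.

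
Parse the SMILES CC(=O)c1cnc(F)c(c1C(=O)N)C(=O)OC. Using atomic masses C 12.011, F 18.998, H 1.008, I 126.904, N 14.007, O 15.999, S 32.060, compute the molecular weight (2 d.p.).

First, the molecular formula is C10H9FN2O4 (counting implicit H from valence).
  C: 10 × 12.011 = 120.110
  F: 1 × 18.998 = 18.998
  H: 9 × 1.008 = 9.072
  N: 2 × 14.007 = 28.014
  O: 4 × 15.999 = 63.996
Sum: 10×12.011 + 1×18.998 + 9×1.008 + 2×14.007 + 4×15.999 = 240.190 → 240.19 g/mol.

240.19 g/mol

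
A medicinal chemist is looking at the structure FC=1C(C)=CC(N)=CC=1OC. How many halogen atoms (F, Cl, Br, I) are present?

1

Halogen atoms appear at heavy-atom position 1 (1×F).
Other groups present: 1 ether, 1 primary amine.
Halogen count: 1.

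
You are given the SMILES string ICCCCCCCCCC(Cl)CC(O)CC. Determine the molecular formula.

Walk through each heavy atom and fill implicit hydrogens from standard valence (C 4, N 3, O 2, S 2, halogen 1):
  atom 1: I (halogen, monovalent) → 0 H
  atom 2: C, bond orders sum to 2 (valence 4) → 2 H
  atom 3: C, bond orders sum to 2 (valence 4) → 2 H
  atom 4: C, bond orders sum to 2 (valence 4) → 2 H
  atom 5: C, bond orders sum to 2 (valence 4) → 2 H
  atom 6: C, bond orders sum to 2 (valence 4) → 2 H
  atom 7: C, bond orders sum to 2 (valence 4) → 2 H
  atom 8: C, bond orders sum to 2 (valence 4) → 2 H
  atom 9: C, bond orders sum to 2 (valence 4) → 2 H
  atom 10: C, bond orders sum to 2 (valence 4) → 2 H
  atom 11: C, bond orders sum to 3 (valence 4) → 1 H
  atom 12: Cl (halogen, monovalent) → 0 H
  atom 13: C, bond orders sum to 2 (valence 4) → 2 H
  atom 14: C, bond orders sum to 3 (valence 4) → 1 H
  atom 15: O, bond orders sum to 1 (valence 2) → 1 H
  atom 16: C, bond orders sum to 2 (valence 4) → 2 H
  atom 17: C, bond orders sum to 1 (valence 4) → 3 H
Totals → C:14, H:28, Cl:1, I:1, O:1.

C14H28ClIO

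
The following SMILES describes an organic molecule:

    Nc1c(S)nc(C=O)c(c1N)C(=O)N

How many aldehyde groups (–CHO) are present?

1

The aldehyde motif appears at heavy-atom position 7 in the SMILES.
Other groups present: 1 amide, 2 primary amine, 1 thiol.
Aldehyde count: 1.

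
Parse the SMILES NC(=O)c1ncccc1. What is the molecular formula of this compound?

Walk through each heavy atom and fill implicit hydrogens from standard valence (C 4, N 3, O 2, S 2, halogen 1); for lowercase aromatic atoms, an aromatic c carries 1 H when it has two neighbours and 0 H with three, and aromatic n carries 0 H:
  atom 1: N, bond orders sum to 1 (valence 3) → 2 H
  atom 2: C, bond orders sum to 4 (valence 4) → 0 H
  atom 3: O, bond orders sum to 2 (valence 2) → 0 H
  atom 4: aromatic c, 3 neighbours → 0 H
  atom 5: aromatic n, 2 neighbours → 0 H
  atom 6: aromatic c, 2 neighbours → 1 H
  atom 7: aromatic c, 2 neighbours → 1 H
  atom 8: aromatic c, 2 neighbours → 1 H
  atom 9: aromatic c, 2 neighbours → 1 H
Totals → C:6, H:6, N:2, O:1.
In Hill order: C6H6N2O.

C6H6N2O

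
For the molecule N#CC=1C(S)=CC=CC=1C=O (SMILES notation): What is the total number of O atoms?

Scan the SMILES for O atoms (remember two-letter symbols like Cl and Br are single atoms).
Oxygen count: 1.

1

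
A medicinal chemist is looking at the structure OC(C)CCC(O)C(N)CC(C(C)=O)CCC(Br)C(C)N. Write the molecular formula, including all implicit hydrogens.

Walk through each heavy atom and fill implicit hydrogens from standard valence (C 4, N 3, O 2, S 2, halogen 1):
  atom 1: O, bond orders sum to 1 (valence 2) → 1 H
  atom 2: C, bond orders sum to 3 (valence 4) → 1 H
  atom 3: C, bond orders sum to 1 (valence 4) → 3 H
  atom 4: C, bond orders sum to 2 (valence 4) → 2 H
  atom 5: C, bond orders sum to 2 (valence 4) → 2 H
  atom 6: C, bond orders sum to 3 (valence 4) → 1 H
  atom 7: O, bond orders sum to 1 (valence 2) → 1 H
  atom 8: C, bond orders sum to 3 (valence 4) → 1 H
  atom 9: N, bond orders sum to 1 (valence 3) → 2 H
  atom 10: C, bond orders sum to 2 (valence 4) → 2 H
  atom 11: C, bond orders sum to 3 (valence 4) → 1 H
  atom 12: C, bond orders sum to 4 (valence 4) → 0 H
  atom 13: C, bond orders sum to 1 (valence 4) → 3 H
  atom 14: O, bond orders sum to 2 (valence 2) → 0 H
  atom 15: C, bond orders sum to 2 (valence 4) → 2 H
  atom 16: C, bond orders sum to 2 (valence 4) → 2 H
  atom 17: C, bond orders sum to 3 (valence 4) → 1 H
  atom 18: Br (halogen, monovalent) → 0 H
  atom 19: C, bond orders sum to 3 (valence 4) → 1 H
  atom 20: C, bond orders sum to 1 (valence 4) → 3 H
  atom 21: N, bond orders sum to 1 (valence 3) → 2 H
Totals → C:15, H:31, Br:1, N:2, O:3.
In Hill order: C15H31BrN2O3.

C15H31BrN2O3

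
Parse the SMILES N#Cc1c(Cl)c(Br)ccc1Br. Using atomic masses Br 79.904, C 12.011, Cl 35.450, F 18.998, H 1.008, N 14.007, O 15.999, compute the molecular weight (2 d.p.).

First, the molecular formula is C7H2Br2ClN (counting implicit H from valence).
  Br: 2 × 79.904 = 159.808
  C: 7 × 12.011 = 84.077
  Cl: 1 × 35.450 = 35.450
  H: 2 × 1.008 = 2.016
  N: 1 × 14.007 = 14.007
Sum: 2×79.904 + 7×12.011 + 1×35.450 + 2×1.008 + 1×14.007 = 295.358 → 295.36 g/mol.

295.36 g/mol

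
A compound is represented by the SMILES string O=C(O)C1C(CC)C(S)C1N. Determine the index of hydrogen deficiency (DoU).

Molecular formula: C7H13NO2S.
DoU = (2C + 2 + N − H − X) / 2, where X is the halogen count and O/S are ignored.
    = (2·7 + 2 + 1 − 13 − 0) / 2 = 4 / 2 = 2.

2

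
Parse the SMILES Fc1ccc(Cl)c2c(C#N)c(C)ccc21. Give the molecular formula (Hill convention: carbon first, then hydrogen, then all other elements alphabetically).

C12H7ClFN

Walk through each heavy atom and fill implicit hydrogens from standard valence (C 4, N 3, O 2, S 2, halogen 1); for lowercase aromatic atoms, an aromatic c carries 1 H when it has two neighbours and 0 H with three, and aromatic n carries 0 H:
  atom 1: F (halogen, monovalent) → 0 H
  atom 2: aromatic c, 3 neighbours → 0 H
  atom 3: aromatic c, 2 neighbours → 1 H
  atom 4: aromatic c, 2 neighbours → 1 H
  atom 5: aromatic c, 3 neighbours → 0 H
  atom 6: Cl (halogen, monovalent) → 0 H
  atom 7: aromatic c, 3 neighbours → 0 H
  atom 8: aromatic c, 3 neighbours → 0 H
  atom 9: C, bond orders sum to 4 (valence 4) → 0 H
  atom 10: N, bond orders sum to 3 (valence 3) → 0 H
  atom 11: aromatic c, 3 neighbours → 0 H
  atom 12: C, bond orders sum to 1 (valence 4) → 3 H
  atom 13: aromatic c, 2 neighbours → 1 H
  atom 14: aromatic c, 2 neighbours → 1 H
  atom 15: aromatic c, 3 neighbours → 0 H
Totals → C:12, H:7, Cl:1, F:1, N:1.
In Hill order: C12H7ClFN.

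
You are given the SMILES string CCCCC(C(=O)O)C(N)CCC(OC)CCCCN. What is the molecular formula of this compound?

Walk through each heavy atom and fill implicit hydrogens from standard valence (C 4, N 3, O 2, S 2, halogen 1):
  atom 1: C, bond orders sum to 1 (valence 4) → 3 H
  atom 2: C, bond orders sum to 2 (valence 4) → 2 H
  atom 3: C, bond orders sum to 2 (valence 4) → 2 H
  atom 4: C, bond orders sum to 2 (valence 4) → 2 H
  atom 5: C, bond orders sum to 3 (valence 4) → 1 H
  atom 6: C, bond orders sum to 4 (valence 4) → 0 H
  atom 7: O, bond orders sum to 2 (valence 2) → 0 H
  atom 8: O, bond orders sum to 1 (valence 2) → 1 H
  atom 9: C, bond orders sum to 3 (valence 4) → 1 H
  atom 10: N, bond orders sum to 1 (valence 3) → 2 H
  atom 11: C, bond orders sum to 2 (valence 4) → 2 H
  atom 12: C, bond orders sum to 2 (valence 4) → 2 H
  atom 13: C, bond orders sum to 3 (valence 4) → 1 H
  atom 14: O, bond orders sum to 2 (valence 2) → 0 H
  atom 15: C, bond orders sum to 1 (valence 4) → 3 H
  atom 16: C, bond orders sum to 2 (valence 4) → 2 H
  atom 17: C, bond orders sum to 2 (valence 4) → 2 H
  atom 18: C, bond orders sum to 2 (valence 4) → 2 H
  atom 19: C, bond orders sum to 2 (valence 4) → 2 H
  atom 20: N, bond orders sum to 1 (valence 3) → 2 H
Totals → C:15, H:32, N:2, O:3.
In Hill order: C15H32N2O3.

C15H32N2O3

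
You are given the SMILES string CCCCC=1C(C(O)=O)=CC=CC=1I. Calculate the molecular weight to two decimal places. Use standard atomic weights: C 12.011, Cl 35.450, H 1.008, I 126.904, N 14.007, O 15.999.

First, the molecular formula is C11H13IO2 (counting implicit H from valence).
  C: 11 × 12.011 = 132.121
  H: 13 × 1.008 = 13.104
  I: 1 × 126.904 = 126.904
  O: 2 × 15.999 = 31.998
Sum: 11×12.011 + 13×1.008 + 1×126.904 + 2×15.999 = 304.127 → 304.13 g/mol.

304.13 g/mol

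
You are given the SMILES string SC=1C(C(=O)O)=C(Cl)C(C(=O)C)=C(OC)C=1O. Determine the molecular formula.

C10H9ClO5S

Walk through each heavy atom and fill implicit hydrogens from standard valence (C 4, N 3, O 2, S 2, halogen 1):
  atom 1: S, bond orders sum to 1 (valence 2) → 1 H
  atom 2: C, bond orders sum to 4 (valence 4) → 0 H
  atom 3: C, bond orders sum to 4 (valence 4) → 0 H
  atom 4: C, bond orders sum to 4 (valence 4) → 0 H
  atom 5: O, bond orders sum to 2 (valence 2) → 0 H
  atom 6: O, bond orders sum to 1 (valence 2) → 1 H
  atom 7: C, bond orders sum to 4 (valence 4) → 0 H
  atom 8: Cl (halogen, monovalent) → 0 H
  atom 9: C, bond orders sum to 4 (valence 4) → 0 H
  atom 10: C, bond orders sum to 4 (valence 4) → 0 H
  atom 11: O, bond orders sum to 2 (valence 2) → 0 H
  atom 12: C, bond orders sum to 1 (valence 4) → 3 H
  atom 13: C, bond orders sum to 4 (valence 4) → 0 H
  atom 14: O, bond orders sum to 2 (valence 2) → 0 H
  atom 15: C, bond orders sum to 1 (valence 4) → 3 H
  atom 16: C, bond orders sum to 4 (valence 4) → 0 H
  atom 17: O, bond orders sum to 1 (valence 2) → 1 H
Totals → C:10, H:9, Cl:1, O:5, S:1.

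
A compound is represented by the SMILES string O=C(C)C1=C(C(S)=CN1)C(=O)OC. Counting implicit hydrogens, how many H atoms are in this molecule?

9

Walk through each heavy atom and fill implicit hydrogens from standard valence (C 4, N 3, O 2, S 2, halogen 1):
  atom 1: O, bond orders sum to 2 (valence 2) → 0 H
  atom 2: C, bond orders sum to 4 (valence 4) → 0 H
  atom 3: C, bond orders sum to 1 (valence 4) → 3 H
  atom 4: C, bond orders sum to 4 (valence 4) → 0 H
  atom 5: C, bond orders sum to 4 (valence 4) → 0 H
  atom 6: C, bond orders sum to 4 (valence 4) → 0 H
  atom 7: S, bond orders sum to 1 (valence 2) → 1 H
  atom 8: C, bond orders sum to 3 (valence 4) → 1 H
  atom 9: N, bond orders sum to 2 (valence 3) → 1 H
  atom 10: C, bond orders sum to 4 (valence 4) → 0 H
  atom 11: O, bond orders sum to 2 (valence 2) → 0 H
  atom 12: O, bond orders sum to 2 (valence 2) → 0 H
  atom 13: C, bond orders sum to 1 (valence 4) → 3 H
Total hydrogens: 9.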